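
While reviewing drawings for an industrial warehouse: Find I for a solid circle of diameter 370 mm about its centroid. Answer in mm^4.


r = d / 2 = 370 / 2 = 185.0 mm
I = pi * r^4 / 4 = pi * 185.0^4 / 4
= 919976629.57 mm^4

919976629.57 mm^4


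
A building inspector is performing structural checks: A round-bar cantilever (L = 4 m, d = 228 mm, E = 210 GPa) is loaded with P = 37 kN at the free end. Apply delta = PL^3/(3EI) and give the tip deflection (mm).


I = pi * d^4 / 64 = pi * 228^4 / 64 = 132650620.77 mm^4
L = 4000.0 mm, P = 37000.0 N, E = 210000.0 MPa
delta = P * L^3 / (3 * E * I)
= 37000.0 * 4000.0^3 / (3 * 210000.0 * 132650620.77)
= 28.3356 mm

28.3356 mm


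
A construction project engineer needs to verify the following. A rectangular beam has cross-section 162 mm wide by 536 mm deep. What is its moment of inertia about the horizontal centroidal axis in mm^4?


I = b * h^3 / 12
= 162 * 536^3 / 12
= 162 * 153990656 / 12
= 2078873856.0 mm^4

2078873856.0 mm^4


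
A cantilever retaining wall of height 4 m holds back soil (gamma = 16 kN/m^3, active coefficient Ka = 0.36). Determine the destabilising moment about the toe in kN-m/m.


Pa = 0.5 * Ka * gamma * H^2
= 0.5 * 0.36 * 16 * 4^2
= 46.08 kN/m
Arm = H / 3 = 4 / 3 = 1.3333 m
Mo = Pa * arm = Pa * H / 3 = 46.08 * 4 / 3 = 61.44 kN-m/m

61.44 kN-m/m


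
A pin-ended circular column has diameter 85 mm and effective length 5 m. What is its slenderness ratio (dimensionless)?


Radius of gyration r = d / 4 = 85 / 4 = 21.25 mm
L_eff = 5000.0 mm
Slenderness ratio = L / r = 5000.0 / 21.25 = 235.29 (dimensionless)

235.29 (dimensionless)


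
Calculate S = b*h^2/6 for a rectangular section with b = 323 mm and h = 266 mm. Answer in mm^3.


S = b * h^2 / 6
= 323 * 266^2 / 6
= 323 * 70756 / 6
= 3809031.33 mm^3

3809031.33 mm^3


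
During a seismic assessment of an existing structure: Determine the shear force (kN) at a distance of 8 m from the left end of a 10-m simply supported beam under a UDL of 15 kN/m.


R_A = w * L / 2 = 15 * 10 / 2 = 75.0 kN
V(x) = R_A - w * x = 75.0 - 15 * 8
= -45.0 kN

-45.0 kN


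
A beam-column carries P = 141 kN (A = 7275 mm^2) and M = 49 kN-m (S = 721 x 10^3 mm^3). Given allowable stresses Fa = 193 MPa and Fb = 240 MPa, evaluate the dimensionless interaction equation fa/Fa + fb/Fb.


f_a = P / A = 141000.0 / 7275 = 19.3814 MPa
f_b = M / S = 49000000.0 / 721000.0 = 67.9612 MPa
Ratio = f_a / Fa + f_b / Fb
= 19.3814 / 193 + 67.9612 / 240
= 0.3836 (dimensionless)

0.3836 (dimensionless)


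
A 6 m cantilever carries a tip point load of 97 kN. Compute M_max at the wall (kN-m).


For a cantilever with a point load at the free end:
M_max = P * L = 97 * 6 = 582 kN-m

582 kN-m


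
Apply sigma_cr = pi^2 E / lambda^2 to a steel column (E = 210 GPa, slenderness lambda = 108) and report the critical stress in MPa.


sigma_cr = pi^2 * E / lambda^2
= 9.8696 * 210000.0 / 108^2
= 9.8696 * 210000.0 / 11664
= 177.6935 MPa

177.6935 MPa


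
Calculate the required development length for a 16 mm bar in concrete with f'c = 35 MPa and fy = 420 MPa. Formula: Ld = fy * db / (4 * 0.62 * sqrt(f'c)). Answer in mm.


Ld = (fy * db) / (4 * 0.62 * sqrt(f'c))
= (420 * 16) / (4 * 0.62 * sqrt(35))
= 6720 / 14.6719
= 458.02 mm

458.02 mm


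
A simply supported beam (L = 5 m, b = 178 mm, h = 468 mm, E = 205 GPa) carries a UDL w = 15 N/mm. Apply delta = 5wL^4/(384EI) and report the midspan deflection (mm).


I = 178 * 468^3 / 12 = 1520464608.0 mm^4
L = 5000.0 mm, w = 15 N/mm, E = 205000.0 MPa
delta = 5 * w * L^4 / (384 * E * I)
= 5 * 15 * 5000.0^4 / (384 * 205000.0 * 1520464608.0)
= 0.3916 mm

0.3916 mm


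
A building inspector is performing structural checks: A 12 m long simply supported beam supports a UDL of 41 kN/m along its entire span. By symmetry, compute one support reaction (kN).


Total load = w * L = 41 * 12 = 492 kN
By symmetry, each reaction R = total / 2 = 492 / 2 = 246.0 kN

246.0 kN


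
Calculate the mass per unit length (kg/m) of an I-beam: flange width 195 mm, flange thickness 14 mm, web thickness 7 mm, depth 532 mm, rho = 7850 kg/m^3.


A_flanges = 2 * 195 * 14 = 5460 mm^2
A_web = (532 - 2 * 14) * 7 = 3528 mm^2
A_total = 5460 + 3528 = 8988 mm^2 = 0.008988 m^2
Weight = rho * A = 7850 * 0.008988 = 70.5558 kg/m

70.5558 kg/m


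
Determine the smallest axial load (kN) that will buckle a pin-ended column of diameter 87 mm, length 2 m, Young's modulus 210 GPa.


I = pi * d^4 / 64 = 2812204.57 mm^4
L = 2000.0 mm
P_cr = pi^2 * E * I / L^2
= 9.8696 * 210000.0 * 2812204.57 / 2000.0^2
= 1457155.69 N = 1457.1557 kN

1457.1557 kN


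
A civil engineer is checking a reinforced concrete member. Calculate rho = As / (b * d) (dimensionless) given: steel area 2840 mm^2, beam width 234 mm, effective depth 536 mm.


rho = As / (b * d)
= 2840 / (234 * 536)
= 2840 / 125424
= 0.022643 (dimensionless)

0.022643 (dimensionless)


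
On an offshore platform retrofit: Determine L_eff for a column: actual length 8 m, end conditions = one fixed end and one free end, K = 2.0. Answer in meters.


L_eff = K * L
= 2.0 * 8
= 16.0 m

16.0 m


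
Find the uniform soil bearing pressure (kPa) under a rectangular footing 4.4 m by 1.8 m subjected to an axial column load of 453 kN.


A = 4.4 * 1.8 = 7.92 m^2
q = P / A = 453 / 7.92
= 57.197 kPa

57.197 kPa


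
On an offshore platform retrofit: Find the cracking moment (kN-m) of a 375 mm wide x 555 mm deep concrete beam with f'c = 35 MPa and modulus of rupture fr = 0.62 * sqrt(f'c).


fr = 0.62 * sqrt(35) = 0.62 * 5.9161 = 3.668 MPa
I = 375 * 555^3 / 12 = 5342308593.75 mm^4
y_t = 277.5 mm
M_cr = fr * I / y_t = 3.668 * 5342308593.75 / 277.5 N-mm
= 70.6141 kN-m

70.6141 kN-m


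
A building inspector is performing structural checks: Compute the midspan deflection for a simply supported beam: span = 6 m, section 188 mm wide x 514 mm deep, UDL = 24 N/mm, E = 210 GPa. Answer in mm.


I = 188 * 514^3 / 12 = 2127482322.67 mm^4
L = 6000.0 mm, w = 24 N/mm, E = 210000.0 MPa
delta = 5 * w * L^4 / (384 * E * I)
= 5 * 24 * 6000.0^4 / (384 * 210000.0 * 2127482322.67)
= 0.9065 mm

0.9065 mm


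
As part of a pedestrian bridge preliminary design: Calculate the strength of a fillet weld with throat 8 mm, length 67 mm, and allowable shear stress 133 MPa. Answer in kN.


Strength = throat * length * allowable stress
= 8 * 67 * 133 N
= 71288 N
= 71.29 kN

71.29 kN


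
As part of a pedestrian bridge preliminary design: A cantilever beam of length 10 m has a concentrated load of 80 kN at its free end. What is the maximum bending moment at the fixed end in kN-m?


For a cantilever with a point load at the free end:
M_max = P * L = 80 * 10 = 800 kN-m

800 kN-m


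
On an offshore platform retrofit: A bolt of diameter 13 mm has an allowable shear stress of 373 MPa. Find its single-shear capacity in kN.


A = pi * d^2 / 4 = pi * 13^2 / 4 = 132.7323 mm^2
V = f_v * A / 1000 = 373 * 132.7323 / 1000
= 49.5091 kN

49.5091 kN


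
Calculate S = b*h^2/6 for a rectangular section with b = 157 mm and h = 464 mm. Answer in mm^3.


S = b * h^2 / 6
= 157 * 464^2 / 6
= 157 * 215296 / 6
= 5633578.67 mm^3

5633578.67 mm^3


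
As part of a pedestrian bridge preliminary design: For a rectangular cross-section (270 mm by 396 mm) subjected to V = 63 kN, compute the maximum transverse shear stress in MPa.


A = b * h = 270 * 396 = 106920 mm^2
V = 63 kN = 63000.0 N
tau_max = 1.5 * V / A = 1.5 * 63000.0 / 106920
= 0.8838 MPa

0.8838 MPa


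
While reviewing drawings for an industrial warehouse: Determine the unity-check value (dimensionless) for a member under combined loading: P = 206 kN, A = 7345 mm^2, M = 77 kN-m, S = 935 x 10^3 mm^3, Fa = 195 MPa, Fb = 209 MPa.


f_a = P / A = 206000.0 / 7345 = 28.0463 MPa
f_b = M / S = 77000000.0 / 935000.0 = 82.3529 MPa
Ratio = f_a / Fa + f_b / Fb
= 28.0463 / 195 + 82.3529 / 209
= 0.5379 (dimensionless)

0.5379 (dimensionless)


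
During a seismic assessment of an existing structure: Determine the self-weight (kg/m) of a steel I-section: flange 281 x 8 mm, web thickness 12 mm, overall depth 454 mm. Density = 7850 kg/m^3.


A_flanges = 2 * 281 * 8 = 4496 mm^2
A_web = (454 - 2 * 8) * 12 = 5256 mm^2
A_total = 4496 + 5256 = 9752 mm^2 = 0.009752 m^2
Weight = rho * A = 7850 * 0.009752 = 76.5532 kg/m

76.5532 kg/m


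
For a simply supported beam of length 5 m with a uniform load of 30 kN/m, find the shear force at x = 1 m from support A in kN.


R_A = w * L / 2 = 30 * 5 / 2 = 75.0 kN
V(x) = R_A - w * x = 75.0 - 30 * 1
= 45.0 kN

45.0 kN


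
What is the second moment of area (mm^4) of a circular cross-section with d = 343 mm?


r = d / 2 = 343 / 2 = 171.5 mm
I = pi * r^4 / 4 = pi * 171.5^4 / 4
= 679432596.67 mm^4

679432596.67 mm^4


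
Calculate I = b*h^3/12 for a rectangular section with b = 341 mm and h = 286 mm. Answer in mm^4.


I = b * h^3 / 12
= 341 * 286^3 / 12
= 341 * 23393656 / 12
= 664769724.67 mm^4

664769724.67 mm^4


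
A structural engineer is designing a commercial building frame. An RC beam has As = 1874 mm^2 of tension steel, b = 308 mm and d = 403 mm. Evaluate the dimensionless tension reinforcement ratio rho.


rho = As / (b * d)
= 1874 / (308 * 403)
= 1874 / 124124
= 0.015098 (dimensionless)

0.015098 (dimensionless)


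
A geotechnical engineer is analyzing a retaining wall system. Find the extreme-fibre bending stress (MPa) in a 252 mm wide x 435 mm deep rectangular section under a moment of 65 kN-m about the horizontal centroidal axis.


I = b * h^3 / 12 = 252 * 435^3 / 12 = 1728570375.0 mm^4
y = h / 2 = 435 / 2 = 217.5 mm
M = 65 kN-m = 65000000.0 N-mm
sigma = M * y / I = 65000000.0 * 217.5 / 1728570375.0
= 8.18 MPa

8.18 MPa


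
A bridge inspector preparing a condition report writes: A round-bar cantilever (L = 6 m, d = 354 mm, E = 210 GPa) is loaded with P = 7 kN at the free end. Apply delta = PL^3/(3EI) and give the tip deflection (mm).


I = pi * d^4 / 64 = pi * 354^4 / 64 = 770873199.04 mm^4
L = 6000.0 mm, P = 7000.0 N, E = 210000.0 MPa
delta = P * L^3 / (3 * E * I)
= 7000.0 * 6000.0^3 / (3 * 210000.0 * 770873199.04)
= 3.1134 mm

3.1134 mm


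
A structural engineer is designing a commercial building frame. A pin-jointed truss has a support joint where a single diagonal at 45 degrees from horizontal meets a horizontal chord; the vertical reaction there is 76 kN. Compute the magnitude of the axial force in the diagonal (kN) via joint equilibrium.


At the joint, only the diagonal has a vertical component, so vertical equilibrium gives:
F * sin(45) = 76
F = 76 / sin(45)
= 76 / 0.707107
= 107.48 kN

107.48 kN


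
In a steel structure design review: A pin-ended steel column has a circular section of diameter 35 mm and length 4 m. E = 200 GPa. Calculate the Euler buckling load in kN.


I = pi * d^4 / 64 = 73661.76 mm^4
L = 4000.0 mm
P_cr = pi^2 * E * I / L^2
= 9.8696 * 200000.0 * 73661.76 / 4000.0^2
= 9087.66 N = 9.0877 kN

9.0877 kN


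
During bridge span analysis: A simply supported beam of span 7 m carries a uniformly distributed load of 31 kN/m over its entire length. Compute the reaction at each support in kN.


Total load = w * L = 31 * 7 = 217 kN
By symmetry, each reaction R = total / 2 = 217 / 2 = 108.5 kN

108.5 kN


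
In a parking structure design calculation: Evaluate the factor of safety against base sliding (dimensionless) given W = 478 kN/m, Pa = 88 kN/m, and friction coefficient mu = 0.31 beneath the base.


Resisting force = mu * W = 0.31 * 478 = 148.18 kN/m
FOS = Resisting / Driving = 148.18 / 88
= 1.6839 (dimensionless)

1.6839 (dimensionless)


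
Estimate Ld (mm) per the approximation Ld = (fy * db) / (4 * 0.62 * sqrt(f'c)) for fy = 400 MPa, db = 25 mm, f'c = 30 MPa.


Ld = (fy * db) / (4 * 0.62 * sqrt(f'c))
= (400 * 25) / (4 * 0.62 * sqrt(30))
= 10000 / 13.5835
= 736.19 mm

736.19 mm


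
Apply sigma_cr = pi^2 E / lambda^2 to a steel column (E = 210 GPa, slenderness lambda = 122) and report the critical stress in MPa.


sigma_cr = pi^2 * E / lambda^2
= 9.8696 * 210000.0 / 122^2
= 9.8696 * 210000.0 / 14884
= 139.2513 MPa

139.2513 MPa


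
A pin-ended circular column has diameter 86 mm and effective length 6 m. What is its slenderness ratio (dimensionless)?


Radius of gyration r = d / 4 = 86 / 4 = 21.5 mm
L_eff = 6000.0 mm
Slenderness ratio = L / r = 6000.0 / 21.5 = 279.07 (dimensionless)

279.07 (dimensionless)


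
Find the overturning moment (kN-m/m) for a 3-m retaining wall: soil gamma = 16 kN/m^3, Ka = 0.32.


Pa = 0.5 * Ka * gamma * H^2
= 0.5 * 0.32 * 16 * 3^2
= 23.04 kN/m
Arm = H / 3 = 3 / 3 = 1.0 m
Mo = Pa * arm = Pa * H / 3 = 23.04 * 3 / 3 = 23.04 kN-m/m

23.04 kN-m/m


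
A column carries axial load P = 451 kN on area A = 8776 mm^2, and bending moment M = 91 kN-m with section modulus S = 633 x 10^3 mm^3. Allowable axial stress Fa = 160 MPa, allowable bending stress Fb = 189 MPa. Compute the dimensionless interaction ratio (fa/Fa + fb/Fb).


f_a = P / A = 451000.0 / 8776 = 51.3902 MPa
f_b = M / S = 91000000.0 / 633000.0 = 143.7599 MPa
Ratio = f_a / Fa + f_b / Fb
= 51.3902 / 160 + 143.7599 / 189
= 1.0818 (dimensionless)

1.0818 (dimensionless)


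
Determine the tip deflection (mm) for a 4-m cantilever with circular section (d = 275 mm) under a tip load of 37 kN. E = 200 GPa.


I = pi * d^4 / 64 = pi * 275^4 / 64 = 280737658.94 mm^4
L = 4000.0 mm, P = 37000.0 N, E = 200000.0 MPa
delta = P * L^3 / (3 * E * I)
= 37000.0 * 4000.0^3 / (3 * 200000.0 * 280737658.94)
= 14.0582 mm

14.0582 mm


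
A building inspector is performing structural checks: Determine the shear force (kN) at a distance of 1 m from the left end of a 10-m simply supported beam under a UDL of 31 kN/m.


R_A = w * L / 2 = 31 * 10 / 2 = 155.0 kN
V(x) = R_A - w * x = 155.0 - 31 * 1
= 124.0 kN

124.0 kN


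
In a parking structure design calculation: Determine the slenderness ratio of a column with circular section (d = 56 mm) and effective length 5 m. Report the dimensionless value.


Radius of gyration r = d / 4 = 56 / 4 = 14.0 mm
L_eff = 5000.0 mm
Slenderness ratio = L / r = 5000.0 / 14.0 = 357.14 (dimensionless)

357.14 (dimensionless)


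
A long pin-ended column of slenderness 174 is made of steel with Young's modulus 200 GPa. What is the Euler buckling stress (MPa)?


sigma_cr = pi^2 * E / lambda^2
= 9.8696 * 200000.0 / 174^2
= 9.8696 * 200000.0 / 30276
= 65.1975 MPa

65.1975 MPa


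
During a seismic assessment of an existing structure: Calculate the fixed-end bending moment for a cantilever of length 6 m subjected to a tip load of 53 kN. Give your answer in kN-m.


For a cantilever with a point load at the free end:
M_max = P * L = 53 * 6 = 318 kN-m

318 kN-m


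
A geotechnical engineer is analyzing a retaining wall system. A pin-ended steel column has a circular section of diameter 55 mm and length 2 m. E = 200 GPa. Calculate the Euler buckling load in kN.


I = pi * d^4 / 64 = 449180.25 mm^4
L = 2000.0 mm
P_cr = pi^2 * E * I / L^2
= 9.8696 * 200000.0 * 449180.25 / 2000.0^2
= 221661.57 N = 221.6616 kN

221.6616 kN


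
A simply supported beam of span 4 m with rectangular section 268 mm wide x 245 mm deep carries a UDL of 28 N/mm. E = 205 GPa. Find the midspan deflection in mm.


I = 268 * 245^3 / 12 = 328436791.67 mm^4
L = 4000.0 mm, w = 28 N/mm, E = 205000.0 MPa
delta = 5 * w * L^4 / (384 * E * I)
= 5 * 28 * 4000.0^4 / (384 * 205000.0 * 328436791.67)
= 1.3862 mm

1.3862 mm


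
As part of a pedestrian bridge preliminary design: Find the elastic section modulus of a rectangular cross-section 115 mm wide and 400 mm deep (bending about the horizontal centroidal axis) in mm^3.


S = b * h^2 / 6
= 115 * 400^2 / 6
= 115 * 160000 / 6
= 3066666.67 mm^3

3066666.67 mm^3


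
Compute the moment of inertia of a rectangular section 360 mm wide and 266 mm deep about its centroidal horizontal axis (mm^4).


I = b * h^3 / 12
= 360 * 266^3 / 12
= 360 * 18821096 / 12
= 564632880.0 mm^4

564632880.0 mm^4


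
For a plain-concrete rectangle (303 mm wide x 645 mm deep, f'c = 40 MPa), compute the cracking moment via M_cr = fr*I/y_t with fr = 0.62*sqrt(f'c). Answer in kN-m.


fr = 0.62 * sqrt(40) = 0.62 * 6.3246 = 3.9212 MPa
I = 303 * 645^3 / 12 = 6775487156.25 mm^4
y_t = 322.5 mm
M_cr = fr * I / y_t = 3.9212 * 6775487156.25 / 322.5 N-mm
= 82.382 kN-m

82.382 kN-m


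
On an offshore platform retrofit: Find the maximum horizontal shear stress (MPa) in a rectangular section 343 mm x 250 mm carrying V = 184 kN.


A = b * h = 343 * 250 = 85750 mm^2
V = 184 kN = 184000.0 N
tau_max = 1.5 * V / A = 1.5 * 184000.0 / 85750
= 3.2187 MPa

3.2187 MPa


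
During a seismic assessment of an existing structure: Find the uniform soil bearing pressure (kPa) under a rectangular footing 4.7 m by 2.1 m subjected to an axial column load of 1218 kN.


A = 4.7 * 2.1 = 9.87 m^2
q = P / A = 1218 / 9.87
= 123.4043 kPa

123.4043 kPa


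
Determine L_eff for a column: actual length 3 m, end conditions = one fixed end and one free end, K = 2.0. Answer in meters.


L_eff = K * L
= 2.0 * 3
= 6.0 m

6.0 m


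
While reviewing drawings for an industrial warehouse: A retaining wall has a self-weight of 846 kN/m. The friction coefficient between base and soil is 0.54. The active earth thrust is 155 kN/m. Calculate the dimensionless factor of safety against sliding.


Resisting force = mu * W = 0.54 * 846 = 456.84 kN/m
FOS = Resisting / Driving = 456.84 / 155
= 2.9474 (dimensionless)

2.9474 (dimensionless)


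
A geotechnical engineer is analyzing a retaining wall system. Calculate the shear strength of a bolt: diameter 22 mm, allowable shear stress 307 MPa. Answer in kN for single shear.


A = pi * d^2 / 4 = pi * 22^2 / 4 = 380.1327 mm^2
V = f_v * A / 1000 = 307 * 380.1327 / 1000
= 116.7007 kN

116.7007 kN


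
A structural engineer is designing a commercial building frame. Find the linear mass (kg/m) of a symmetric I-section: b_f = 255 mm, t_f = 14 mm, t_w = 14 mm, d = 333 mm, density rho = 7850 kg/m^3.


A_flanges = 2 * 255 * 14 = 7140 mm^2
A_web = (333 - 2 * 14) * 14 = 4270 mm^2
A_total = 7140 + 4270 = 11410 mm^2 = 0.011410 m^2
Weight = rho * A = 7850 * 0.011410 = 89.5685 kg/m

89.5685 kg/m


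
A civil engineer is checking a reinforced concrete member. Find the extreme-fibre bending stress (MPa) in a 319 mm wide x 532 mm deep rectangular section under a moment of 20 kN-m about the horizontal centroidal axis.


I = b * h^3 / 12 = 319 * 532^3 / 12 = 4002619749.33 mm^4
y = h / 2 = 532 / 2 = 266.0 mm
M = 20 kN-m = 20000000.0 N-mm
sigma = M * y / I = 20000000.0 * 266.0 / 4002619749.33
= 1.33 MPa

1.33 MPa


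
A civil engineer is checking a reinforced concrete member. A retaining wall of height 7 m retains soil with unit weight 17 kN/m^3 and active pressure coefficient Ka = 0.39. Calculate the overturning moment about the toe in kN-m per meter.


Pa = 0.5 * Ka * gamma * H^2
= 0.5 * 0.39 * 17 * 7^2
= 162.435 kN/m
Arm = H / 3 = 7 / 3 = 2.3333 m
Mo = Pa * arm = Pa * H / 3 = 162.435 * 7 / 3 = 379.015 kN-m/m

379.015 kN-m/m


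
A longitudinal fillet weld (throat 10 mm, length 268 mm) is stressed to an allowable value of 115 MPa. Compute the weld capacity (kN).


Strength = throat * length * allowable stress
= 10 * 268 * 115 N
= 308200 N
= 308.2 kN

308.2 kN


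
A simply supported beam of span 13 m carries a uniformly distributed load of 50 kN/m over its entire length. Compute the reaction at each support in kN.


Total load = w * L = 50 * 13 = 650 kN
By symmetry, each reaction R = total / 2 = 650 / 2 = 325.0 kN

325.0 kN


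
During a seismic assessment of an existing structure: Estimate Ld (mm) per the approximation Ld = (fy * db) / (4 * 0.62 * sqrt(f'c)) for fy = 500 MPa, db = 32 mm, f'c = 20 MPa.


Ld = (fy * db) / (4 * 0.62 * sqrt(f'c))
= (500 * 32) / (4 * 0.62 * sqrt(20))
= 16000 / 11.0909
= 1442.62 mm

1442.62 mm


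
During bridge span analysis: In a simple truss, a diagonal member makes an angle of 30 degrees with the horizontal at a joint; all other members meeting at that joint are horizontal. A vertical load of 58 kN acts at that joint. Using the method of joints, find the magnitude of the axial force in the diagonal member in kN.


At the joint, only the diagonal has a vertical component, so vertical equilibrium gives:
F * sin(30) = 58
F = 58 / sin(30)
= 58 / 0.5
= 116.0 kN

116.0 kN


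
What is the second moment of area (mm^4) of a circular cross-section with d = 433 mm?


r = d / 2 = 433 / 2 = 216.5 mm
I = pi * r^4 / 4 = pi * 216.5^4 / 4
= 1725525906.85 mm^4

1725525906.85 mm^4


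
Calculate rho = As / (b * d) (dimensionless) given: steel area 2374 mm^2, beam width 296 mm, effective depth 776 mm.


rho = As / (b * d)
= 2374 / (296 * 776)
= 2374 / 229696
= 0.010335 (dimensionless)

0.010335 (dimensionless)


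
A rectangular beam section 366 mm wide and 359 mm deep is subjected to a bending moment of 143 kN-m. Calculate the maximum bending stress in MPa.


I = b * h^3 / 12 = 366 * 359^3 / 12 = 1411182509.5 mm^4
y = h / 2 = 359 / 2 = 179.5 mm
M = 143 kN-m = 143000000.0 N-mm
sigma = M * y / I = 143000000.0 * 179.5 / 1411182509.5
= 18.19 MPa

18.19 MPa


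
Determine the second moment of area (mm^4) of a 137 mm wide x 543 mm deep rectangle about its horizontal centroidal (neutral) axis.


I = b * h^3 / 12
= 137 * 543^3 / 12
= 137 * 160103007 / 12
= 1827842663.25 mm^4

1827842663.25 mm^4


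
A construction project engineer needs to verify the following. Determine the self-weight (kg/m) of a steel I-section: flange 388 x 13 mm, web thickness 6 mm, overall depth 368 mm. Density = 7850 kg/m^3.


A_flanges = 2 * 388 * 13 = 10088 mm^2
A_web = (368 - 2 * 13) * 6 = 2052 mm^2
A_total = 10088 + 2052 = 12140 mm^2 = 0.012140 m^2
Weight = rho * A = 7850 * 0.012140 = 95.299 kg/m

95.299 kg/m


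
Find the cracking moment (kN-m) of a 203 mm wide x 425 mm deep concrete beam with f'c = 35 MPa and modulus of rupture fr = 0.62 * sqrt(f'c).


fr = 0.62 * sqrt(35) = 0.62 * 5.9161 = 3.668 MPa
I = 203 * 425^3 / 12 = 1298618489.58 mm^4
y_t = 212.5 mm
M_cr = fr * I / y_t = 3.668 * 1298618489.58 / 212.5 N-mm
= 22.4155 kN-m

22.4155 kN-m


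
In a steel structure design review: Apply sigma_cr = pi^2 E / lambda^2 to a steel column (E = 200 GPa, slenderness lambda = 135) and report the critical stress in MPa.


sigma_cr = pi^2 * E / lambda^2
= 9.8696 * 200000.0 / 135^2
= 9.8696 * 200000.0 / 18225
= 108.3084 MPa

108.3084 MPa


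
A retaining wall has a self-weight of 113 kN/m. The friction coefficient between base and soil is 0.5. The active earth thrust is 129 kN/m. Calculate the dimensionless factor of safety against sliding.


Resisting force = mu * W = 0.5 * 113 = 56.5 kN/m
FOS = Resisting / Driving = 56.5 / 129
= 0.438 (dimensionless)

0.438 (dimensionless)


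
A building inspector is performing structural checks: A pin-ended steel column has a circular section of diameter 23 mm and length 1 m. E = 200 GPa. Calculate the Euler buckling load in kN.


I = pi * d^4 / 64 = 13736.66 mm^4
L = 1000.0 mm
P_cr = pi^2 * E * I / L^2
= 9.8696 * 200000.0 * 13736.66 / 1000.0^2
= 27115.09 N = 27.1151 kN

27.1151 kN


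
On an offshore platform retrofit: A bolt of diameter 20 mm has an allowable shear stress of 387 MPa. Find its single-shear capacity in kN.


A = pi * d^2 / 4 = pi * 20^2 / 4 = 314.1593 mm^2
V = f_v * A / 1000 = 387 * 314.1593 / 1000
= 121.5796 kN

121.5796 kN


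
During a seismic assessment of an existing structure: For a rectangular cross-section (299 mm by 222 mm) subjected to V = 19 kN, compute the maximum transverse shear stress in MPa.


A = b * h = 299 * 222 = 66378 mm^2
V = 19 kN = 19000.0 N
tau_max = 1.5 * V / A = 1.5 * 19000.0 / 66378
= 0.4294 MPa

0.4294 MPa


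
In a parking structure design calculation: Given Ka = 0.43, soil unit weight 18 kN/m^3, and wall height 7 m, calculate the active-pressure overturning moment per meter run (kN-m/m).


Pa = 0.5 * Ka * gamma * H^2
= 0.5 * 0.43 * 18 * 7^2
= 189.63 kN/m
Arm = H / 3 = 7 / 3 = 2.3333 m
Mo = Pa * arm = Pa * H / 3 = 189.63 * 7 / 3 = 442.47 kN-m/m

442.47 kN-m/m


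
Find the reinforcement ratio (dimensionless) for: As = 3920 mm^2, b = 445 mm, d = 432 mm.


rho = As / (b * d)
= 3920 / (445 * 432)
= 3920 / 192240
= 0.020391 (dimensionless)

0.020391 (dimensionless)


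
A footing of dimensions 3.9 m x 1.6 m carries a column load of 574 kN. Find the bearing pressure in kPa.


A = 3.9 * 1.6 = 6.24 m^2
q = P / A = 574 / 6.24
= 91.9872 kPa

91.9872 kPa


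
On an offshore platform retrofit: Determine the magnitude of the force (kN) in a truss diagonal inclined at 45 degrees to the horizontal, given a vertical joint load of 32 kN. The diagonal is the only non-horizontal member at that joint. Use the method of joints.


At the joint, only the diagonal has a vertical component, so vertical equilibrium gives:
F * sin(45) = 32
F = 32 / sin(45)
= 32 / 0.707107
= 45.25 kN

45.25 kN


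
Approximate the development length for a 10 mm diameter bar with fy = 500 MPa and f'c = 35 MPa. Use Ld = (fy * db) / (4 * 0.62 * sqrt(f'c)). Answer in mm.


Ld = (fy * db) / (4 * 0.62 * sqrt(f'c))
= (500 * 10) / (4 * 0.62 * sqrt(35))
= 5000 / 14.6719
= 340.79 mm

340.79 mm


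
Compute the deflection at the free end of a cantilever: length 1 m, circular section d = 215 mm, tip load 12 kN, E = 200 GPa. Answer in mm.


I = pi * d^4 / 64 = pi * 215^4 / 64 = 104887501.03 mm^4
L = 1000.0 mm, P = 12000.0 N, E = 200000.0 MPa
delta = P * L^3 / (3 * E * I)
= 12000.0 * 1000.0^3 / (3 * 200000.0 * 104887501.03)
= 0.1907 mm

0.1907 mm


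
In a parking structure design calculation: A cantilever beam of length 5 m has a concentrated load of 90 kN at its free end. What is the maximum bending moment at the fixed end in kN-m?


For a cantilever with a point load at the free end:
M_max = P * L = 90 * 5 = 450 kN-m

450 kN-m


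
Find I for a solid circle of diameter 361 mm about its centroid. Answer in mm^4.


r = d / 2 = 361 / 2 = 180.5 mm
I = pi * r^4 / 4 = pi * 180.5^4 / 4
= 833678701.27 mm^4

833678701.27 mm^4


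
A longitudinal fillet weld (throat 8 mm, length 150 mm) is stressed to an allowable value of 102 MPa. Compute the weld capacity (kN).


Strength = throat * length * allowable stress
= 8 * 150 * 102 N
= 122400 N
= 122.4 kN

122.4 kN


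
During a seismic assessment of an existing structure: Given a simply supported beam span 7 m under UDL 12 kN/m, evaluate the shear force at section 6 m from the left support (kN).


R_A = w * L / 2 = 12 * 7 / 2 = 42.0 kN
V(x) = R_A - w * x = 42.0 - 12 * 6
= -30.0 kN

-30.0 kN


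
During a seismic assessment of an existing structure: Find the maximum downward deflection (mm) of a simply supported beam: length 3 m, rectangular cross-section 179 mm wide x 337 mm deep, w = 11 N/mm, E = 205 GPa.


I = 179 * 337^3 / 12 = 570901898.92 mm^4
L = 3000.0 mm, w = 11 N/mm, E = 205000.0 MPa
delta = 5 * w * L^4 / (384 * E * I)
= 5 * 11 * 3000.0^4 / (384 * 205000.0 * 570901898.92)
= 0.0991 mm

0.0991 mm


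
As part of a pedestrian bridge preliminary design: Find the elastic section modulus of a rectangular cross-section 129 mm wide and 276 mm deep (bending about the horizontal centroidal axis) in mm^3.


S = b * h^2 / 6
= 129 * 276^2 / 6
= 129 * 76176 / 6
= 1637784.0 mm^3

1637784.0 mm^3


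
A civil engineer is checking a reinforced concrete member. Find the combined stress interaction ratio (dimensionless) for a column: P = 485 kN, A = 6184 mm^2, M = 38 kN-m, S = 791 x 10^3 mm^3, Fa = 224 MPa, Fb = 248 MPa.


f_a = P / A = 485000.0 / 6184 = 78.4282 MPa
f_b = M / S = 38000000.0 / 791000.0 = 48.0405 MPa
Ratio = f_a / Fa + f_b / Fb
= 78.4282 / 224 + 48.0405 / 248
= 0.5438 (dimensionless)

0.5438 (dimensionless)


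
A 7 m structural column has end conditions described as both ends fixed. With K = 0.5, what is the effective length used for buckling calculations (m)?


L_eff = K * L
= 0.5 * 7
= 3.5 m

3.5 m


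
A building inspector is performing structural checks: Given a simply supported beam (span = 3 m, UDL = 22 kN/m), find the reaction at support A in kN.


Total load = w * L = 22 * 3 = 66 kN
By symmetry, each reaction R = total / 2 = 66 / 2 = 33.0 kN

33.0 kN


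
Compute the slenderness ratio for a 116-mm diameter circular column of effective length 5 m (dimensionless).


Radius of gyration r = d / 4 = 116 / 4 = 29.0 mm
L_eff = 5000.0 mm
Slenderness ratio = L / r = 5000.0 / 29.0 = 172.41 (dimensionless)

172.41 (dimensionless)


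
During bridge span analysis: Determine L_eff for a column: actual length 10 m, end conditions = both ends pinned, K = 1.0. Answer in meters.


L_eff = K * L
= 1.0 * 10
= 10.0 m

10.0 m


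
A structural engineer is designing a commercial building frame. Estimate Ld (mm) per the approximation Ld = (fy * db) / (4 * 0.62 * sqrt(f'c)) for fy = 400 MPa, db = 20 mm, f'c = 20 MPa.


Ld = (fy * db) / (4 * 0.62 * sqrt(f'c))
= (400 * 20) / (4 * 0.62 * sqrt(20))
= 8000 / 11.0909
= 721.31 mm

721.31 mm


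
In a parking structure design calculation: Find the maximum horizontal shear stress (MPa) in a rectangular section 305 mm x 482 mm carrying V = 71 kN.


A = b * h = 305 * 482 = 147010 mm^2
V = 71 kN = 71000.0 N
tau_max = 1.5 * V / A = 1.5 * 71000.0 / 147010
= 0.7244 MPa

0.7244 MPa


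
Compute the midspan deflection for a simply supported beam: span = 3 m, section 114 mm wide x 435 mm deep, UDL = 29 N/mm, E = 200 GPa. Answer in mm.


I = 114 * 435^3 / 12 = 781972312.5 mm^4
L = 3000.0 mm, w = 29 N/mm, E = 200000.0 MPa
delta = 5 * w * L^4 / (384 * E * I)
= 5 * 29 * 3000.0^4 / (384 * 200000.0 * 781972312.5)
= 0.1956 mm

0.1956 mm


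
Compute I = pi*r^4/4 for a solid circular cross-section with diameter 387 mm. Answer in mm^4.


r = d / 2 = 387 / 2 = 193.5 mm
I = pi * r^4 / 4 = pi * 193.5^4 / 4
= 1101067030.83 mm^4

1101067030.83 mm^4


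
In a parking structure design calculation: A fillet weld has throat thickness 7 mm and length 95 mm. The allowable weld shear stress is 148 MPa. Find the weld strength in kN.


Strength = throat * length * allowable stress
= 7 * 95 * 148 N
= 98420 N
= 98.42 kN

98.42 kN


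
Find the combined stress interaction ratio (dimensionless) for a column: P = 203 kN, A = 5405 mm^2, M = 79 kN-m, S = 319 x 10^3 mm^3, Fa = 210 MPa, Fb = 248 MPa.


f_a = P / A = 203000.0 / 5405 = 37.5578 MPa
f_b = M / S = 79000000.0 / 319000.0 = 247.6489 MPa
Ratio = f_a / Fa + f_b / Fb
= 37.5578 / 210 + 247.6489 / 248
= 1.1774 (dimensionless)

1.1774 (dimensionless)


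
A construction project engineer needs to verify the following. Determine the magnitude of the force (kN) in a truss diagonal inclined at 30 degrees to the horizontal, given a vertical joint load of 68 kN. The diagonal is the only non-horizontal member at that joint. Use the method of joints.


At the joint, only the diagonal has a vertical component, so vertical equilibrium gives:
F * sin(30) = 68
F = 68 / sin(30)
= 68 / 0.5
= 136.0 kN

136.0 kN


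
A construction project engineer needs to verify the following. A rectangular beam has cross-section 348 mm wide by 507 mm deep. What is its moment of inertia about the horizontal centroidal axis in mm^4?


I = b * h^3 / 12
= 348 * 507^3 / 12
= 348 * 130323843 / 12
= 3779391447.0 mm^4

3779391447.0 mm^4


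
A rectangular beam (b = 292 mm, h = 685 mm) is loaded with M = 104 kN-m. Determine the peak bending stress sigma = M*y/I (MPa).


I = b * h^3 / 12 = 292 * 685^3 / 12 = 7821198708.33 mm^4
y = h / 2 = 685 / 2 = 342.5 mm
M = 104 kN-m = 104000000.0 N-mm
sigma = M * y / I = 104000000.0 * 342.5 / 7821198708.33
= 4.55 MPa

4.55 MPa


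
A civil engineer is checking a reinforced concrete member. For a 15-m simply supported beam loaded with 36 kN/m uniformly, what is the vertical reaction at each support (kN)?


Total load = w * L = 36 * 15 = 540 kN
By symmetry, each reaction R = total / 2 = 540 / 2 = 270.0 kN

270.0 kN


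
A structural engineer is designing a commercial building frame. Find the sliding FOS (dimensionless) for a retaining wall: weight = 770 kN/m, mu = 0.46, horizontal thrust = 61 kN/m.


Resisting force = mu * W = 0.46 * 770 = 354.2 kN/m
FOS = Resisting / Driving = 354.2 / 61
= 5.8066 (dimensionless)

5.8066 (dimensionless)


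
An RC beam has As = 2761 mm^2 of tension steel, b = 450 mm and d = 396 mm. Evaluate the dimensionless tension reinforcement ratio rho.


rho = As / (b * d)
= 2761 / (450 * 396)
= 2761 / 178200
= 0.015494 (dimensionless)

0.015494 (dimensionless)


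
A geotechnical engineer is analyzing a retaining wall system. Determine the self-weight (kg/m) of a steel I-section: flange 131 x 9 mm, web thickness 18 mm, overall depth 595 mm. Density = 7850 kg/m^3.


A_flanges = 2 * 131 * 9 = 2358 mm^2
A_web = (595 - 2 * 9) * 18 = 10386 mm^2
A_total = 2358 + 10386 = 12744 mm^2 = 0.012744 m^2
Weight = rho * A = 7850 * 0.012744 = 100.0404 kg/m

100.0404 kg/m


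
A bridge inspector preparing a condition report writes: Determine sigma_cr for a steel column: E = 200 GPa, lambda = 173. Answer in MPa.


sigma_cr = pi^2 * E / lambda^2
= 9.8696 * 200000.0 / 173^2
= 9.8696 * 200000.0 / 29929
= 65.9535 MPa

65.9535 MPa


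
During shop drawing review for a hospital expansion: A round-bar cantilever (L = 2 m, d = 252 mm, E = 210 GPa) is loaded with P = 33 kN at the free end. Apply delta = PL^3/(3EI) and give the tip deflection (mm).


I = pi * d^4 / 64 = pi * 252^4 / 64 = 197957546.2 mm^4
L = 2000.0 mm, P = 33000.0 N, E = 210000.0 MPa
delta = P * L^3 / (3 * E * I)
= 33000.0 * 2000.0^3 / (3 * 210000.0 * 197957546.2)
= 2.1169 mm

2.1169 mm


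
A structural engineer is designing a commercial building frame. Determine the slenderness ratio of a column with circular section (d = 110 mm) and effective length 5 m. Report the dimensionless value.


Radius of gyration r = d / 4 = 110 / 4 = 27.5 mm
L_eff = 5000.0 mm
Slenderness ratio = L / r = 5000.0 / 27.5 = 181.82 (dimensionless)

181.82 (dimensionless)


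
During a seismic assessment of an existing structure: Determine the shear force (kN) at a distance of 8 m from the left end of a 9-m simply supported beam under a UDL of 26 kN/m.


R_A = w * L / 2 = 26 * 9 / 2 = 117.0 kN
V(x) = R_A - w * x = 117.0 - 26 * 8
= -91.0 kN

-91.0 kN


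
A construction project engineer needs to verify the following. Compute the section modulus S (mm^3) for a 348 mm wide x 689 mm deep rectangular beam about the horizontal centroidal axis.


S = b * h^2 / 6
= 348 * 689^2 / 6
= 348 * 474721 / 6
= 27533818.0 mm^3

27533818.0 mm^3


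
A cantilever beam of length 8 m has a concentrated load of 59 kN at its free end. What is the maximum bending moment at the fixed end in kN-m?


For a cantilever with a point load at the free end:
M_max = P * L = 59 * 8 = 472 kN-m

472 kN-m


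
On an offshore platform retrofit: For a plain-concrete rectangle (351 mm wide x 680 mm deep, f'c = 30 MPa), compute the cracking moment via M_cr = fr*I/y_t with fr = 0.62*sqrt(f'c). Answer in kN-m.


fr = 0.62 * sqrt(30) = 0.62 * 5.4772 = 3.3959 MPa
I = 351 * 680^3 / 12 = 9197136000.0 mm^4
y_t = 340.0 mm
M_cr = fr * I / y_t = 3.3959 * 9197136000.0 / 340.0 N-mm
= 91.8599 kN-m

91.8599 kN-m


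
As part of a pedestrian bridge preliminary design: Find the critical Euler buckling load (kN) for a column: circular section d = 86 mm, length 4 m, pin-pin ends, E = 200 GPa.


I = pi * d^4 / 64 = 2685120.03 mm^4
L = 4000.0 mm
P_cr = pi^2 * E * I / L^2
= 9.8696 * 200000.0 * 2685120.03 / 4000.0^2
= 331263.41 N = 331.2634 kN

331.2634 kN


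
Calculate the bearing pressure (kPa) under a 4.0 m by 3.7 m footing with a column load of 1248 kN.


A = 4.0 * 3.7 = 14.8 m^2
q = P / A = 1248 / 14.8
= 84.3243 kPa

84.3243 kPa


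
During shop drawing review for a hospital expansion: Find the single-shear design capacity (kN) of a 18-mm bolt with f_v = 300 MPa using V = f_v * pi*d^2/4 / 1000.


A = pi * d^2 / 4 = pi * 18^2 / 4 = 254.469 mm^2
V = f_v * A / 1000 = 300 * 254.469 / 1000
= 76.3407 kN

76.3407 kN


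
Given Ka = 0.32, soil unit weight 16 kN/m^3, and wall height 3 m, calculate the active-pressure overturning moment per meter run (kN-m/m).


Pa = 0.5 * Ka * gamma * H^2
= 0.5 * 0.32 * 16 * 3^2
= 23.04 kN/m
Arm = H / 3 = 3 / 3 = 1.0 m
Mo = Pa * arm = Pa * H / 3 = 23.04 * 3 / 3 = 23.04 kN-m/m

23.04 kN-m/m


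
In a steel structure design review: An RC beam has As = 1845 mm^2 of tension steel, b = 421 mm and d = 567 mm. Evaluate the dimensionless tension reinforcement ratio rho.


rho = As / (b * d)
= 1845 / (421 * 567)
= 1845 / 238707
= 0.007729 (dimensionless)

0.007729 (dimensionless)


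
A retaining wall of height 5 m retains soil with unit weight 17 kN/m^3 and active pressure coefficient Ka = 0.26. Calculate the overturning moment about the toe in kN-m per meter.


Pa = 0.5 * Ka * gamma * H^2
= 0.5 * 0.26 * 17 * 5^2
= 55.25 kN/m
Arm = H / 3 = 5 / 3 = 1.6667 m
Mo = Pa * arm = Pa * H / 3 = 55.25 * 5 / 3 = 92.0833 kN-m/m

92.0833 kN-m/m


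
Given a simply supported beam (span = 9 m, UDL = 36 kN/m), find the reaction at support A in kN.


Total load = w * L = 36 * 9 = 324 kN
By symmetry, each reaction R = total / 2 = 324 / 2 = 162.0 kN

162.0 kN


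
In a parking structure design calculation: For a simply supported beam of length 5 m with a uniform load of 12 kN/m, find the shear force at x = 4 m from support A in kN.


R_A = w * L / 2 = 12 * 5 / 2 = 30.0 kN
V(x) = R_A - w * x = 30.0 - 12 * 4
= -18.0 kN

-18.0 kN


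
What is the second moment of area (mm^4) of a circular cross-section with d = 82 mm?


r = d / 2 = 82 / 2 = 41.0 mm
I = pi * r^4 / 4 = pi * 41.0^4 / 4
= 2219347.5 mm^4

2219347.5 mm^4


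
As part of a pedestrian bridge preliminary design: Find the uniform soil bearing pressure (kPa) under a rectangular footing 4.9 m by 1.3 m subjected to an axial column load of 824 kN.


A = 4.9 * 1.3 = 6.37 m^2
q = P / A = 824 / 6.37
= 129.3564 kPa

129.3564 kPa


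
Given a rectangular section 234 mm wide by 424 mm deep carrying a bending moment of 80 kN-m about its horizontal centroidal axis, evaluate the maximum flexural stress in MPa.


I = b * h^3 / 12 = 234 * 424^3 / 12 = 1486387968.0 mm^4
y = h / 2 = 424 / 2 = 212.0 mm
M = 80 kN-m = 80000000.0 N-mm
sigma = M * y / I = 80000000.0 * 212.0 / 1486387968.0
= 11.41 MPa

11.41 MPa


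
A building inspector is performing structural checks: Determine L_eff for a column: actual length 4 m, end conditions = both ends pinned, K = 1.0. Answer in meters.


L_eff = K * L
= 1.0 * 4
= 4.0 m

4.0 m


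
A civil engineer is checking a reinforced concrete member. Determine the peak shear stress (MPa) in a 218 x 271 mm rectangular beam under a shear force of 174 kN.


A = b * h = 218 * 271 = 59078 mm^2
V = 174 kN = 174000.0 N
tau_max = 1.5 * V / A = 1.5 * 174000.0 / 59078
= 4.4179 MPa

4.4179 MPa


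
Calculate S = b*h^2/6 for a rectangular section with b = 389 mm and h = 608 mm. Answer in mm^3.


S = b * h^2 / 6
= 389 * 608^2 / 6
= 389 * 369664 / 6
= 23966549.33 mm^3

23966549.33 mm^3


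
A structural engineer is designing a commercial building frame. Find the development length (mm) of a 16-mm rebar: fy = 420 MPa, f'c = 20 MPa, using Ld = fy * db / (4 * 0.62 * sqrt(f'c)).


Ld = (fy * db) / (4 * 0.62 * sqrt(f'c))
= (420 * 16) / (4 * 0.62 * sqrt(20))
= 6720 / 11.0909
= 605.9 mm

605.9 mm


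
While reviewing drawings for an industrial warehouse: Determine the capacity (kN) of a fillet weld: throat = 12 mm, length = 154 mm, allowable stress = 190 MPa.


Strength = throat * length * allowable stress
= 12 * 154 * 190 N
= 351120 N
= 351.12 kN

351.12 kN


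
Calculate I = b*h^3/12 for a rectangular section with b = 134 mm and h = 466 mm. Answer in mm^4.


I = b * h^3 / 12
= 134 * 466^3 / 12
= 134 * 101194696 / 12
= 1130007438.67 mm^4

1130007438.67 mm^4
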